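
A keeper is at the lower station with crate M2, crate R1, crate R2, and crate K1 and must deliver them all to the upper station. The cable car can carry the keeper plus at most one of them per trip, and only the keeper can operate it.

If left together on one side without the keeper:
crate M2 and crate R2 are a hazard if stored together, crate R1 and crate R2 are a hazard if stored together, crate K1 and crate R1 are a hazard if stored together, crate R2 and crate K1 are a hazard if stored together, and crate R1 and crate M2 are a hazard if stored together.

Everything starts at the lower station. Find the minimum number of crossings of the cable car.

impossible

Whatever the first load, the items left behind include a forbidden pair without the keeper. No opening move is safe, so no plan exists.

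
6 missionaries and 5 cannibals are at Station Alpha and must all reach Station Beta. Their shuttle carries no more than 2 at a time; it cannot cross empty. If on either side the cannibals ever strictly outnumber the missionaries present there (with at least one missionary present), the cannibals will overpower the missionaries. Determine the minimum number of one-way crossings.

Counting alone: each trip to Station Beta takes at most 2 across and each return brings at least 1 back, so after t trips out (and t−1 returns) at most 2t − (t−1) of the 11 are across; that first reaches 11 at t = 10, so at least 19 crossings are needed.
The plan below uses exactly 19 crossings, so it is optimal:
1. 2 cannibals → Station Beta.  (Station Alpha: 6M 3C; Station Beta: 0M 2C)
2. 1 cannibal ← Station Alpha.  (Station Alpha: 6M 4C; Station Beta: 0M 1C)
3. 2 cannibals → Station Beta.  (Station Alpha: 6M 2C; Station Beta: 0M 3C)
4. 1 cannibal ← Station Alpha.  (Station Alpha: 6M 3C; Station Beta: 0M 2C)
5. 2 missionaries → Station Beta.  (Station Alpha: 4M 3C; Station Beta: 2M 2C)
6. 1 cannibal ← Station Alpha.  (Station Alpha: 4M 4C; Station Beta: 2M 1C)
7. 1 missionary and 1 cannibal → Station Beta.  (Station Alpha: 3M 3C; Station Beta: 3M 2C)
8. 1 missionary ← Station Alpha.  (Station Alpha: 4M 3C; Station Beta: 2M 2C)
9. 1 missionary and 1 cannibal → Station Beta.  (Station Alpha: 3M 2C; Station Beta: 3M 3C)
10. 1 cannibal ← Station Alpha.  (Station Alpha: 3M 3C; Station Beta: 3M 2C)
11. 1 missionary and 1 cannibal → Station Beta.  (Station Alpha: 2M 2C; Station Beta: 4M 3C)
12. 1 missionary ← Station Alpha.  (Station Alpha: 3M 2C; Station Beta: 3M 3C)
13. 1 missionary and 1 cannibal → Station Beta.  (Station Alpha: 2M 1C; Station Beta: 4M 4C)
14. 1 cannibal ← Station Alpha.  (Station Alpha: 2M 2C; Station Beta: 4M 3C)
15. 1 missionary and 1 cannibal → Station Beta.  (Station Alpha: 1M 1C; Station Beta: 5M 4C)
16. 1 missionary ← Station Alpha.  (Station Alpha: 2M 1C; Station Beta: 4M 4C)
17. 1 missionary and 1 cannibal → Station Beta.  (Station Alpha: 1M 0C; Station Beta: 5M 5C)
18. 1 cannibal ← Station Alpha.  (Station Alpha: 1M 1C; Station Beta: 5M 4C)
19. 1 missionary and 1 cannibal → Station Beta.  (Station Alpha: 0M 0C; Station Beta: 6M 5C)

19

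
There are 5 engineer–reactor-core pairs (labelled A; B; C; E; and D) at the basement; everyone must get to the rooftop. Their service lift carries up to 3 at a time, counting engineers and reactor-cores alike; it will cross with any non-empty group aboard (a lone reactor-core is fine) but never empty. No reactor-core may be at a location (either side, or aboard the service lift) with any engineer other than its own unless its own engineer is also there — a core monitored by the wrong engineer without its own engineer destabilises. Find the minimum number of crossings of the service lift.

11

Counting alone: each trip to the rooftop takes at most 3 across and each return brings at least 1 back, so after t trips out (and t−1 returns) at most 3t − (t−1) of the 10 are across; that first reaches 10 at t = 5, so at least 9 crossings are needed.
The safety rule pushes this higher. Following every safe sequence of crossings, the most of the 10 that can be at the rooftop as the service lift arrives there on crossing 9 is 9 — never all 10.
So no plan with fewer than 11 crossings exists, and this one achieves 11:
1. engineer A and reactor-core A cross → the rooftop.
2. engineer A crosses ← the basement.
3. reactor-core B, reactor-core C, and reactor-core E cross → the rooftop.
4. reactor-core A crosses ← the basement.
5. engineer B, engineer C, and engineer E cross → the rooftop.
6. engineer B and reactor-core B cross ← the basement.
7. engineer A, engineer B, and engineer D cross → the rooftop.
8. reactor-core C crosses ← the basement.
9. reactor-core A and reactor-core B cross → the rooftop.
10. reactor-core A crosses ← the basement.
11. reactor-core A, reactor-core C, and reactor-core D cross → the rooftop.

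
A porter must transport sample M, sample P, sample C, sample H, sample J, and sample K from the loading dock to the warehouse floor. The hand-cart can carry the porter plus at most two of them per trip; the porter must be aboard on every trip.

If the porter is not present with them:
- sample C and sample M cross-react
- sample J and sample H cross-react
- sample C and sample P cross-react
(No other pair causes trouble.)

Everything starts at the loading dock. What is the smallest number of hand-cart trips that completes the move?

Counting alone: the porter can take at most 2 across per trip to the warehouse floor, so moving all 6 needs at least 3 loaded trips out, with a return between consecutive ones — at least 5 crossings.
The safety rule pushes this higher. Following every safe sequence of crossings, the most of the 6 that can be at the warehouse floor as the hand-cart arrives there on crossing 5 is 5 — never all 6.
So no plan with fewer than 7 crossings exists, and this one achieves 7:
1. Porter goes to the warehouse floor with sample C and sample H.
2. Porter goes back to the loading dock alone.
3. Porter goes to the warehouse floor with sample M.
4. Porter goes back to the loading dock with sample C.
5. Porter goes to the warehouse floor with sample K and sample P.
6. Porter goes back to the loading dock alone.
7. Porter goes to the warehouse floor with sample C and sample J.

7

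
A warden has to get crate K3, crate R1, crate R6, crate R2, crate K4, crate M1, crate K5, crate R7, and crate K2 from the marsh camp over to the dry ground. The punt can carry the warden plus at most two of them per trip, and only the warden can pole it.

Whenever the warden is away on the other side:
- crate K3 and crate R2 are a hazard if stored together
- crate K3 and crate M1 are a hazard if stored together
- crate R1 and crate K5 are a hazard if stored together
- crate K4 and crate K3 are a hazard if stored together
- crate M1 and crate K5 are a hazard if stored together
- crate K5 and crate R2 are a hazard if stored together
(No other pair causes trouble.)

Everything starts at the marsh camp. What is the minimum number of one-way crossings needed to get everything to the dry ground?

Counting alone: the warden can take at most 2 across per trip to the dry ground, so moving all 9 needs at least 5 loaded trips out, with a return between consecutive ones — at least 9 crossings.
The safety rule pushes this higher. Following every safe sequence of crossings, the most of the 9 that can be at the dry ground as the punt arrives there on crossing 9 is 8 — never all 9.
So no plan with fewer than 11 crossings exists, and this one achieves 11:
1. Warden goes to the dry ground with crate K3 and crate K5.
2. Warden goes back to the marsh camp alone.
3. Warden goes to the dry ground with crate R1.
4. Warden goes back to the marsh camp with crate K5.
5. Warden goes to the dry ground with crate M1 and crate R2.
6. Warden goes back to the marsh camp with crate K3.
7. Warden goes to the dry ground with crate K4 and crate R6.
8. Warden goes back to the marsh camp alone.
9. Warden goes to the dry ground with crate K2 and crate R7.
10. Warden goes back to the marsh camp alone.
11. Warden goes to the dry ground with crate K3 and crate K5.

11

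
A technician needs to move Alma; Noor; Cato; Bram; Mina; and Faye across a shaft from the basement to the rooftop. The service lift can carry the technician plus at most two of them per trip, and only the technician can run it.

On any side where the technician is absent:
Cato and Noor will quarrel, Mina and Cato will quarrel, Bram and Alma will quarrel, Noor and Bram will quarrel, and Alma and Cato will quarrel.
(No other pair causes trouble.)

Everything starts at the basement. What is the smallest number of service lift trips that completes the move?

7

Counting alone: the technician can take at most 2 across per trip to the rooftop, so moving all 6 needs at least 3 loaded trips out, with a return between consecutive ones — at least 5 crossings.
The safety rule pushes this higher. Following every safe sequence of crossings, the most of the 6 that can be at the rooftop as the service lift arrives there on crossing 5 is 5 — never all 6.
So no plan with fewer than 7 crossings exists, and this one achieves 7:
1. Technician goes to the rooftop with Bram and Cato.
2. Technician goes back to the basement alone.
3. Technician goes to the rooftop with Alma and Noor.
4. Technician goes back to the basement with Bram and Cato.
5. Technician goes to the rooftop with Faye and Mina.
6. Technician goes back to the basement alone.
7. Technician goes to the rooftop with Bram and Cato.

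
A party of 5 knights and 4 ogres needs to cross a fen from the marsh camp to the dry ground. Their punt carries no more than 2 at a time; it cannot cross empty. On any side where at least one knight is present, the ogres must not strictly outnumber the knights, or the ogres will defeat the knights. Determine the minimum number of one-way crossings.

Counting alone: each trip to the dry ground takes at most 2 across and each return brings at least 1 back, so after t trips out (and t−1 returns) at most 2t − (t−1) of the 9 are across; that first reaches 9 at t = 8, so at least 15 crossings are needed.
The plan below uses exactly 15 crossings, so it is optimal:
1. 2 ogres → the dry ground.  (the marsh camp: 5K 2O; the dry ground: 0K 2O)
2. 1 ogre ← the marsh camp.  (the marsh camp: 5K 3O; the dry ground: 0K 1O)
3. 2 ogres → the dry ground.  (the marsh camp: 5K 1O; the dry ground: 0K 3O)
4. 1 ogre ← the marsh camp.  (the marsh camp: 5K 2O; the dry ground: 0K 2O)
5. 2 knights → the dry ground.  (the marsh camp: 3K 2O; the dry ground: 2K 2O)
6. 1 ogre ← the marsh camp.  (the marsh camp: 3K 3O; the dry ground: 2K 1O)
7. 1 knight and 1 ogre → the dry ground.  (the marsh camp: 2K 2O; the dry ground: 3K 2O)
8. 1 knight ← the marsh camp.  (the marsh camp: 3K 2O; the dry ground: 2K 2O)
9. 1 knight and 1 ogre → the dry ground.  (the marsh camp: 2K 1O; the dry ground: 3K 3O)
10. 1 ogre ← the marsh camp.  (the marsh camp: 2K 2O; the dry ground: 3K 2O)
11. 1 knight and 1 ogre → the dry ground.  (the marsh camp: 1K 1O; the dry ground: 4K 3O)
12. 1 knight ← the marsh camp.  (the marsh camp: 2K 1O; the dry ground: 3K 3O)
13. 1 knight and 1 ogre → the dry ground.  (the marsh camp: 1K 0O; the dry ground: 4K 4O)
14. 1 ogre ← the marsh camp.  (the marsh camp: 1K 1O; the dry ground: 4K 3O)
15. 1 knight and 1 ogre → the dry ground.  (the marsh camp: 0K 0O; the dry ground: 5K 4O)

15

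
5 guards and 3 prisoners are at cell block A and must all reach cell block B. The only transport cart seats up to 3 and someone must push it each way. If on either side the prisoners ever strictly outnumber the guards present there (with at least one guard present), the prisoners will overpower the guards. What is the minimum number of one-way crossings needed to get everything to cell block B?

7

Counting alone: each trip to cell block B takes at most 3 across and each return brings at least 1 back, so after t trips out (and t−1 returns) at most 3t − (t−1) of the 8 are across; that first reaches 8 at t = 4, so at least 7 crossings are needed.
The plan below uses exactly 7 crossings, so it is optimal:
1. 2 prisoners → cell block B.  (cell block A: 5G 1P; cell block B: 0G 2P)
2. 1 prisoner ← cell block A.  (cell block A: 5G 2P; cell block B: 0G 1P)
3. 2 guards and 1 prisoner → cell block B.  (cell block A: 3G 1P; cell block B: 2G 2P)
4. 1 prisoner ← cell block A.  (cell block A: 3G 2P; cell block B: 2G 1P)
5. 1 guard and 2 prisoners → cell block B.  (cell block A: 2G 0P; cell block B: 3G 3P)
6. 1 prisoner ← cell block A.  (cell block A: 2G 1P; cell block B: 3G 2P)
7. 2 guards and 1 prisoner → cell block B.  (cell block A: 0G 0P; cell block B: 5G 3P)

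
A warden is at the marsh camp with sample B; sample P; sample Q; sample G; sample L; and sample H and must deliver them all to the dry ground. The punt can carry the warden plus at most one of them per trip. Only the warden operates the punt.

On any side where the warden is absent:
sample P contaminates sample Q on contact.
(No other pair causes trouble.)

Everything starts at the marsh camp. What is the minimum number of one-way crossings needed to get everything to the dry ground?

Counting alone: the warden can take at most 1 across per trip to the dry ground, so moving all 6 needs at least 6 loaded trips out, with a return between consecutive ones — at least 11 crossings.
The plan below uses exactly 11 crossings, so it is optimal:
1. Warden goes to the dry ground with sample P.  [the marsh camp: sample B, sample G, sample H, sample L, sample Q | the dry ground: sample P]
2. Warden goes back to the marsh camp alone.  [the marsh camp: sample B, sample G, sample H, sample L, sample Q | the dry ground: sample P]
3. Warden goes to the dry ground with sample B.  [the marsh camp: sample G, sample H, sample L, sample Q | the dry ground: sample B, sample P]
4. Warden goes back to the marsh camp alone.  [the marsh camp: sample G, sample H, sample L, sample Q | the dry ground: sample B, sample P]
5. Warden goes to the dry ground with sample G.  [the marsh camp: sample H, sample L, sample Q | the dry ground: sample B, sample G, sample P]
6. Warden goes back to the marsh camp alone.  [the marsh camp: sample H, sample L, sample Q | the dry ground: sample B, sample G, sample P]
7. Warden goes to the dry ground with sample L.  [the marsh camp: sample H, sample Q | the dry ground: sample B, sample G, sample L, sample P]
8. Warden goes back to the marsh camp alone.  [the marsh camp: sample H, sample Q | the dry ground: sample B, sample G, sample L, sample P]
9. Warden goes to the dry ground with sample H.  [the marsh camp: sample Q | the dry ground: sample B, sample G, sample H, sample L, sample P]
10. Warden goes back to the marsh camp alone.  [the marsh camp: sample Q | the dry ground: sample B, sample G, sample H, sample L, sample P]
11. Warden goes to the dry ground with sample Q.  [the marsh camp: — | the dry ground: sample B, sample G, sample H, sample L, sample P, sample Q]

11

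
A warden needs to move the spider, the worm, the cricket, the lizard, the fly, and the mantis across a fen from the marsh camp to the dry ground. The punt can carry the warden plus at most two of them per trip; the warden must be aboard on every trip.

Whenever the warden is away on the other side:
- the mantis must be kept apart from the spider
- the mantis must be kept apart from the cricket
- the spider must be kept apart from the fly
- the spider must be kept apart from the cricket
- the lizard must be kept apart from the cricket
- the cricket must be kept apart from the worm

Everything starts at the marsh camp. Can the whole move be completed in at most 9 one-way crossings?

Yes

Yes — this plan uses 9 crossings (≤ 9):
1. Warden goes to the dry ground with the cricket and the spider.  [the marsh camp: the fly, the lizard, the mantis, the worm | the dry ground: the cricket, the spider]
2. Warden goes back to the marsh camp with the spider.  [the marsh camp: the fly, the lizard, the mantis, the spider, the worm | the dry ground: the cricket]
3. Warden goes to the dry ground with the spider and the worm.  [the marsh camp: the fly, the lizard, the mantis | the dry ground: the cricket, the spider, the worm]
4. Warden goes back to the marsh camp with the cricket.  [the marsh camp: the cricket, the fly, the lizard, the mantis | the dry ground: the spider, the worm]
5. Warden goes to the dry ground with the cricket and the lizard.  [the marsh camp: the fly, the mantis | the dry ground: the cricket, the lizard, the spider, the worm]
6. Warden goes back to the marsh camp with the cricket.  [the marsh camp: the cricket, the fly, the mantis | the dry ground: the lizard, the spider, the worm]
7. Warden goes to the dry ground with the fly and the mantis.  [the marsh camp: the cricket | the dry ground: the fly, the lizard, the mantis, the spider, the worm]
8. Warden goes back to the marsh camp with the spider.  [the marsh camp: the cricket, the spider | the dry ground: the fly, the lizard, the mantis, the worm]
9. Warden goes to the dry ground with the cricket and the spider.  [the marsh camp: — | the dry ground: the cricket, the fly, the lizard, the mantis, the spider, the worm]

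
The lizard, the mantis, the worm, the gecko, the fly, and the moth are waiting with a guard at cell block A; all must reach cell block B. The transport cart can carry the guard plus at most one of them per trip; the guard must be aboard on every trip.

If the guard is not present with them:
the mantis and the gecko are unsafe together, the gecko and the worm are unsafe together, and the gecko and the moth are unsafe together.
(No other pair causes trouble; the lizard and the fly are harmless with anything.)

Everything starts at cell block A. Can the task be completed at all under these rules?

Following every safe sequence of crossings from the start, the most of the 6 that can be at cell block B as the transport cart arrives there on crossings 1, 3, 5, 7 is 1, 2, 3, 4 respectively; the best ever achieved is 4 of 6.
From crossing 9 on, no configuration arises that was not already reachable earlier: only 36 distinct safe configurations (who is on which side, and where the transport cart is) can ever be reached, none of them has everyone across, and every continuation just revisits them. So no valid plan exists.

No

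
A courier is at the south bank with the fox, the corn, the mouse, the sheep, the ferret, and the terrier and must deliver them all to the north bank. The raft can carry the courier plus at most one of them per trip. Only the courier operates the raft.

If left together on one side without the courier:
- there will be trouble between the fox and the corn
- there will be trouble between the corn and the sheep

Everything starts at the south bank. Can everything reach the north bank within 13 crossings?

Yes

Yes — this plan uses 13 crossings (≤ 13):
1. Courier goes to the north bank with the corn.  [the south bank: the ferret, the fox, the mouse, the sheep, the terrier | the north bank: the corn]
2. Courier goes back to the south bank alone.  [the south bank: the ferret, the fox, the mouse, the sheep, the terrier | the north bank: the corn]
3. Courier goes to the north bank with the fox.  [the south bank: the ferret, the mouse, the sheep, the terrier | the north bank: the corn, the fox]
4. Courier goes back to the south bank with the corn.  [the south bank: the corn, the ferret, the mouse, the sheep, the terrier | the north bank: the fox]
5. Courier goes to the north bank with the sheep.  [the south bank: the corn, the ferret, the mouse, the terrier | the north bank: the fox, the sheep]
6. Courier goes back to the south bank alone.  [the south bank: the corn, the ferret, the mouse, the terrier | the north bank: the fox, the sheep]
7. Courier goes to the north bank with the mouse.  [the south bank: the corn, the ferret, the terrier | the north bank: the fox, the mouse, the sheep]
8. Courier goes back to the south bank alone.  [the south bank: the corn, the ferret, the terrier | the north bank: the fox, the mouse, the sheep]
9. Courier goes to the north bank with the ferret.  [the south bank: the corn, the terrier | the north bank: the ferret, the fox, the mouse, the sheep]
10. Courier goes back to the south bank alone.  [the south bank: the corn, the terrier | the north bank: the ferret, the fox, the mouse, the sheep]
11. Courier goes to the north bank with the terrier.  [the south bank: the corn | the north bank: the ferret, the fox, the mouse, the sheep, the terrier]
12. Courier goes back to the south bank alone.  [the south bank: the corn | the north bank: the ferret, the fox, the mouse, the sheep, the terrier]
13. Courier goes to the north bank with the corn.  [the south bank: — | the north bank: the corn, the ferret, the fox, the mouse, the sheep, the terrier]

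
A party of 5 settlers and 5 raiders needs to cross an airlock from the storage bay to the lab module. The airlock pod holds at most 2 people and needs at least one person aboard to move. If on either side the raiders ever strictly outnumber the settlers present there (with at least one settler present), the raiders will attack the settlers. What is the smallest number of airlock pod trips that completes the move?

impossible

Following every safe sequence of crossings from the start, the most of the 10 that can be at the lab module as the airlock pod arrives there on crossings 1, 3, 5, 7 is 2, 3, 4, 5 respectively; the best ever achieved is 5 of 10.
From crossing 9 on, no configuration arises that was not already reachable earlier: only 13 distinct safe configurations (who is on which side, and where the airlock pod is) can ever be reached, none of them has everyone across, and every continuation just revisits them. They are: 0 settlers + 0 raiders across (airlock pod back at the start); 0 settlers + 1 raider across (airlock pod there); 0 settlers + 1 raider across (airlock pod back at the start); 0 settlers + 2 raiders across (airlock pod there); 0 settlers + 2 raiders across (airlock pod back at the start); 0 settlers + 3 raiders across (airlock pod there); 0 settlers + 3 raiders across (airlock pod back at the start); 0 settlers + 4 raiders across (airlock pod there); 0 settlers + 4 raiders across (airlock pod back at the start); 0 settlers + 5 raiders across (airlock pod there); 1 settler + 1 raider across (airlock pod there); 1 settler + 1 raider across (airlock pod back at the start); 2 settlers + 2 raiders across (airlock pod there). So no valid plan exists.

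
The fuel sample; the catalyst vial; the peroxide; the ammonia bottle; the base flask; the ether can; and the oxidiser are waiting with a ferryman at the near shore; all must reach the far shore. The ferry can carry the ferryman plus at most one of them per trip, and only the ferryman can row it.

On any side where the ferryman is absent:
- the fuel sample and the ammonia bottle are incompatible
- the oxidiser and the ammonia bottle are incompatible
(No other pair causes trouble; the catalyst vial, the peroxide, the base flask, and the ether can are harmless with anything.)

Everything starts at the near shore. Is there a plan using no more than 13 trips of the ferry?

No

Counting alone: the ferryman can take at most 1 across per trip to the far shore, so moving all 7 needs at least 7 loaded trips out, with a return between consecutive ones — at least 13 crossings.
The safety rule pushes this higher. Following every safe sequence of crossings, the most of the 7 that can be at the far shore as the ferry arrives there on crossing 13 is 6 — never all 7.
So the move cannot be finished within 13 crossings. (The shortest complete plan takes 15:)
1. Ferryman goes to the far shore with the ammonia bottle.
2. Ferryman goes back to the near shore alone.
3. Ferryman goes to the far shore with the fuel sample.
4. Ferryman goes back to the near shore with the ammonia bottle.
5. Ferryman goes to the far shore with the oxidiser.
6. Ferryman goes back to the near shore alone.
7. Ferryman goes to the far shore with the catalyst vial.
8. Ferryman goes back to the near shore alone.
9. Ferryman goes to the far shore with the peroxide.
10. Ferryman goes back to the near shore alone.
11. Ferryman goes to the far shore with the base flask.
12. Ferryman goes back to the near shore alone.
13. Ferryman goes to the far shore with the ether can.
14. Ferryman goes back to the near shore alone.
15. Ferryman goes to the far shore with the ammonia bottle.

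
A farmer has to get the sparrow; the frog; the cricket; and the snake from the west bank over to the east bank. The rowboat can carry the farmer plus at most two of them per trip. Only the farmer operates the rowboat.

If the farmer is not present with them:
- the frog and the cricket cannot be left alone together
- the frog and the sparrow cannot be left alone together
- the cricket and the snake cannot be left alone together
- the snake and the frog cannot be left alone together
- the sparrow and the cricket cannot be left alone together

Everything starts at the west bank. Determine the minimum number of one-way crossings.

Counting alone: the farmer can take at most 2 across per trip to the east bank, so moving all 4 needs at least 2 loaded trips out, with a return between consecutive ones — at least 3 crossings.
The safety rule pushes this higher. Following every safe sequence of crossings, the most of the 4 that can be at the east bank as the rowboat arrives there on crossing 3 is 3 — never all 4.
So no plan with fewer than 5 crossings exists, and this one achieves 5:
1. Farmer goes to the east bank with the cricket and the frog.  [the west bank: the snake, the sparrow | the east bank: the cricket, the frog]
2. Farmer goes back to the west bank with the frog.  [the west bank: the frog, the snake, the sparrow | the east bank: the cricket]
3. Farmer goes to the east bank with the snake and the sparrow.  [the west bank: the frog | the east bank: the cricket, the snake, the sparrow]
4. Farmer goes back to the west bank with the cricket.  [the west bank: the cricket, the frog | the east bank: the snake, the sparrow]
5. Farmer goes to the east bank with the cricket and the frog.  [the west bank: — | the east bank: the cricket, the frog, the snake, the sparrow]

5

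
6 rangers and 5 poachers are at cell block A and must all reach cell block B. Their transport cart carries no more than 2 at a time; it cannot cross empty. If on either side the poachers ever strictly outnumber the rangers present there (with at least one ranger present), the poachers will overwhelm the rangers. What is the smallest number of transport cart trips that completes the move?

Counting alone: each trip to cell block B takes at most 2 across and each return brings at least 1 back, so after t trips out (and t−1 returns) at most 2t − (t−1) of the 11 are across; that first reaches 11 at t = 10, so at least 19 crossings are needed.
The plan below uses exactly 19 crossings, so it is optimal:
1. 2 poachers → cell block B.  (cell block A: 6R 3P; cell block B: 0R 2P)
2. 1 poacher ← cell block A.  (cell block A: 6R 4P; cell block B: 0R 1P)
3. 2 poachers → cell block B.  (cell block A: 6R 2P; cell block B: 0R 3P)
4. 1 poacher ← cell block A.  (cell block A: 6R 3P; cell block B: 0R 2P)
5. 2 rangers → cell block B.  (cell block A: 4R 3P; cell block B: 2R 2P)
6. 1 poacher ← cell block A.  (cell block A: 4R 4P; cell block B: 2R 1P)
7. 1 ranger and 1 poacher → cell block B.  (cell block A: 3R 3P; cell block B: 3R 2P)
8. 1 ranger ← cell block A.  (cell block A: 4R 3P; cell block B: 2R 2P)
9. 1 ranger and 1 poacher → cell block B.  (cell block A: 3R 2P; cell block B: 3R 3P)
10. 1 poacher ← cell block A.  (cell block A: 3R 3P; cell block B: 3R 2P)
11. 1 ranger and 1 poacher → cell block B.  (cell block A: 2R 2P; cell block B: 4R 3P)
12. 1 ranger ← cell block A.  (cell block A: 3R 2P; cell block B: 3R 3P)
13. 1 ranger and 1 poacher → cell block B.  (cell block A: 2R 1P; cell block B: 4R 4P)
14. 1 poacher ← cell block A.  (cell block A: 2R 2P; cell block B: 4R 3P)
15. 1 ranger and 1 poacher → cell block B.  (cell block A: 1R 1P; cell block B: 5R 4P)
16. 1 ranger ← cell block A.  (cell block A: 2R 1P; cell block B: 4R 4P)
17. 1 ranger and 1 poacher → cell block B.  (cell block A: 1R 0P; cell block B: 5R 5P)
18. 1 poacher ← cell block A.  (cell block A: 1R 1P; cell block B: 5R 4P)
19. 1 ranger and 1 poacher → cell block B.  (cell block A: 0R 0P; cell block B: 6R 5P)

19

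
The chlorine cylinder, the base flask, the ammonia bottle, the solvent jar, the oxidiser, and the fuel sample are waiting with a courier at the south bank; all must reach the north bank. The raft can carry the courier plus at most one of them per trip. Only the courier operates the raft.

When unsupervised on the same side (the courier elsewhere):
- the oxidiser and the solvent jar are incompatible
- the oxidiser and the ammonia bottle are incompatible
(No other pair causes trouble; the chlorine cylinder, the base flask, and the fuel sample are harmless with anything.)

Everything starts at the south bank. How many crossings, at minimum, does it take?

13

Counting alone: the courier can take at most 1 across per trip to the north bank, so moving all 6 needs at least 6 loaded trips out, with a return between consecutive ones — at least 11 crossings.
The safety rule pushes this higher. Following every safe sequence of crossings, the most of the 6 that can be at the north bank as the raft arrives there on crossing 11 is 5 — never all 6.
So no plan with fewer than 13 crossings exists, and this one achieves 13:
1. Courier goes to the north bank with the oxidiser.
2. Courier goes back to the south bank alone.
3. Courier goes to the north bank with the chlorine cylinder.
4. Courier goes back to the south bank alone.
5. Courier goes to the north bank with the base flask.
6. Courier goes back to the south bank alone.
7. Courier goes to the north bank with the ammonia bottle.
8. Courier goes back to the south bank with the oxidiser.
9. Courier goes to the north bank with the solvent jar.
10. Courier goes back to the south bank alone.
11. Courier goes to the north bank with the fuel sample.
12. Courier goes back to the south bank alone.
13. Courier goes to the north bank with the oxidiser.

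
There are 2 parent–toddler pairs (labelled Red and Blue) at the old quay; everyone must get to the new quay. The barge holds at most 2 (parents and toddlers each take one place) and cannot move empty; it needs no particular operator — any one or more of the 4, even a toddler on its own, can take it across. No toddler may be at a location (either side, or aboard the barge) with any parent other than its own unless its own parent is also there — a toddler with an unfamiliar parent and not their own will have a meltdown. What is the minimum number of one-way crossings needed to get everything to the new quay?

Counting alone: each trip to the new quay takes at most 2 across and each return brings at least 1 back, so after t trips out (and t−1 returns) at most 2t − (t−1) of the 4 are across; that first reaches 4 at t = 3, so at least 5 crossings are needed.
The plan below uses exactly 5 crossings, so it is optimal:
1. parent Red and toddler Red cross → the new quay.
2. parent Red crosses ← the old quay.
3. parent Blue and parent Red cross → the new quay.
4. parent Blue crosses ← the old quay.
5. parent Blue and toddler Blue cross → the new quay.

5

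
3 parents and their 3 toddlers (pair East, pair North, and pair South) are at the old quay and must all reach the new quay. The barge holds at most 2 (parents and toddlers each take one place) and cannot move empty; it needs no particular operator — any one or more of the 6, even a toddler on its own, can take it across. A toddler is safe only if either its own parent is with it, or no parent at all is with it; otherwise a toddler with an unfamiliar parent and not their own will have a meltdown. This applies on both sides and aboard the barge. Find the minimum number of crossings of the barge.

Counting alone: each trip to the new quay takes at most 2 across and each return brings at least 1 back, so after t trips out (and t−1 returns) at most 2t − (t−1) of the 6 are across; that first reaches 6 at t = 5, so at least 9 crossings are needed.
The safety rule pushes this higher. Following every safe sequence of crossings, the most of the 6 that can be at the new quay as the barge arrives there on crossing 9 is 5 — never all 6.
So no plan with fewer than 11 crossings exists, and this one achieves 11:
1. parent East and toddler East cross → the new quay.
2. parent East crosses ← the old quay.
3. toddler North and toddler South cross → the new quay.
4. toddler East crosses ← the old quay.
5. parent North and parent South cross → the new quay.
6. parent North and toddler North cross ← the old quay.
7. parent East and parent North cross → the new quay.
8. toddler South crosses ← the old quay.
9. toddler East and toddler North cross → the new quay.
10. parent South crosses ← the old quay.
11. parent South and toddler South cross → the new quay.

11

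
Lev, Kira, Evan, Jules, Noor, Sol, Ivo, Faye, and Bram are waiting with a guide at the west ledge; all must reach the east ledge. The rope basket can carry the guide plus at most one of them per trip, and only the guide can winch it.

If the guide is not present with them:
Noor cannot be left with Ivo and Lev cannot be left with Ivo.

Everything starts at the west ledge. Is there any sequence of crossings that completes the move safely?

Yes

1. Guide goes to the east ledge with Ivo.  [the west ledge: Bram, Evan, Faye, Jules, Kira, Lev, Noor, Sol | the east ledge: Ivo]
2. Guide goes back to the west ledge alone.  [the west ledge: Bram, Evan, Faye, Jules, Kira, Lev, Noor, Sol | the east ledge: Ivo]
3. Guide goes to the east ledge with Lev.  [the west ledge: Bram, Evan, Faye, Jules, Kira, Noor, Sol | the east ledge: Ivo, Lev]
4. Guide goes back to the west ledge with Ivo.  [the west ledge: Bram, Evan, Faye, Ivo, Jules, Kira, Noor, Sol | the east ledge: Lev]
5. Guide goes to the east ledge with Noor.  [the west ledge: Bram, Evan, Faye, Ivo, Jules, Kira, Sol | the east ledge: Lev, Noor]
6. Guide goes back to the west ledge alone.  [the west ledge: Bram, Evan, Faye, Ivo, Jules, Kira, Sol | the east ledge: Lev, Noor]
7. Guide goes to the east ledge with Kira.  [the west ledge: Bram, Evan, Faye, Ivo, Jules, Sol | the east ledge: Kira, Lev, Noor]
8. Guide goes back to the west ledge alone.  [the west ledge: Bram, Evan, Faye, Ivo, Jules, Sol | the east ledge: Kira, Lev, Noor]
9. Guide goes to the east ledge with Evan.  [the west ledge: Bram, Faye, Ivo, Jules, Sol | the east ledge: Evan, Kira, Lev, Noor]
10. Guide goes back to the west ledge alone.  [the west ledge: Bram, Faye, Ivo, Jules, Sol | the east ledge: Evan, Kira, Lev, Noor]
11. Guide goes to the east ledge with Jules.  [the west ledge: Bram, Faye, Ivo, Sol | the east ledge: Evan, Jules, Kira, Lev, Noor]
12. Guide goes back to the west ledge alone.  [the west ledge: Bram, Faye, Ivo, Sol | the east ledge: Evan, Jules, Kira, Lev, Noor]
13. Guide goes to the east ledge with Sol.  [the west ledge: Bram, Faye, Ivo | the east ledge: Evan, Jules, Kira, Lev, Noor, Sol]
14. Guide goes back to the west ledge alone.  [the west ledge: Bram, Faye, Ivo | the east ledge: Evan, Jules, Kira, Lev, Noor, Sol]
15. Guide goes to the east ledge with Faye.  [the west ledge: Bram, Ivo | the east ledge: Evan, Faye, Jules, Kira, Lev, Noor, Sol]
16. Guide goes back to the west ledge alone.  [the west ledge: Bram, Ivo | the east ledge: Evan, Faye, Jules, Kira, Lev, Noor, Sol]
17. Guide goes to the east ledge with Bram.  [the west ledge: Ivo | the east ledge: Bram, Evan, Faye, Jules, Kira, Lev, Noor, Sol]
18. Guide goes back to the west ledge alone.  [the west ledge: Ivo | the east ledge: Bram, Evan, Faye, Jules, Kira, Lev, Noor, Sol]
19. Guide goes to the east ledge with Ivo.  [the west ledge: — | the east ledge: Bram, Evan, Faye, Ivo, Jules, Kira, Lev, Noor, Sol]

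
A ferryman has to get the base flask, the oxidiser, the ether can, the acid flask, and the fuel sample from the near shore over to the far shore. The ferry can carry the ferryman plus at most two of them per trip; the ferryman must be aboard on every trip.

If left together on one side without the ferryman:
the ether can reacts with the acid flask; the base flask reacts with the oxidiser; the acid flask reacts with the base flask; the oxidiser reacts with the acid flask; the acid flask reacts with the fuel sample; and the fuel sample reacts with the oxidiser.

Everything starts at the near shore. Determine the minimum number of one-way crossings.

7

Counting alone: the ferryman can take at most 2 across per trip to the far shore, so moving all 5 needs at least 3 loaded trips out, with a return between consecutive ones — at least 5 crossings.
The safety rule pushes this higher. Following every safe sequence of crossings, the most of the 5 that can be at the far shore as the ferry arrives there on crossing 5 is 4 — never all 5.
So no plan with fewer than 7 crossings exists, and this one achieves 7:
1. Ferryman goes to the far shore with the acid flask and the oxidiser.  [the near shore: the base flask, the ether can, the fuel sample | the far shore: the acid flask, the oxidiser]
2. Ferryman goes back to the near shore with the oxidiser.  [the near shore: the base flask, the ether can, the fuel sample, the oxidiser | the far shore: the acid flask]
3. Ferryman goes to the far shore with the base flask and the fuel sample.  [the near shore: the ether can, the oxidiser | the far shore: the acid flask, the base flask, the fuel sample]
4. Ferryman goes back to the near shore with the acid flask.  [the near shore: the acid flask, the ether can, the oxidiser | the far shore: the base flask, the fuel sample]
5. Ferryman goes to the far shore with the ether can and the oxidiser.  [the near shore: the acid flask | the far shore: the base flask, the ether can, the fuel sample, the oxidiser]
6. Ferryman goes back to the near shore with the oxidiser.  [the near shore: the acid flask, the oxidiser | the far shore: the base flask, the ether can, the fuel sample]
7. Ferryman goes to the far shore with the acid flask and the oxidiser.  [the near shore: — | the far shore: the acid flask, the base flask, the ether can, the fuel sample, the oxidiser]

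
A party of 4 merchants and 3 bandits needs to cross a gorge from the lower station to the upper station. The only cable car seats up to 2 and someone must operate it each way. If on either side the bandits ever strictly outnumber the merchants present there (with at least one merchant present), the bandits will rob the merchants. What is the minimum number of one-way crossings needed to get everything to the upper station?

11

Counting alone: each trip to the upper station takes at most 2 across and each return brings at least 1 back, so after t trips out (and t−1 returns) at most 2t − (t−1) of the 7 are across; that first reaches 7 at t = 6, so at least 11 crossings are needed.
The plan below uses exactly 11 crossings, so it is optimal:
1. 2 bandits → the upper station.  (the lower station: 4M 1B; the upper station: 0M 2B)
2. 1 bandit ← the lower station.  (the lower station: 4M 2B; the upper station: 0M 1B)
3. 2 bandits → the upper station.  (the lower station: 4M 0B; the upper station: 0M 3B)
4. 1 bandit ← the lower station.  (the lower station: 4M 1B; the upper station: 0M 2B)
5. 2 merchants → the upper station.  (the lower station: 2M 1B; the upper station: 2M 2B)
6. 1 bandit ← the lower station.  (the lower station: 2M 2B; the upper station: 2M 1B)
7. 1 merchant and 1 bandit → the upper station.  (the lower station: 1M 1B; the upper station: 3M 2B)
8. 1 merchant ← the lower station.  (the lower station: 2M 1B; the upper station: 2M 2B)
9. 1 merchant and 1 bandit → the upper station.  (the lower station: 1M 0B; the upper station: 3M 3B)
10. 1 bandit ← the lower station.  (the lower station: 1M 1B; the upper station: 3M 2B)
11. 1 merchant and 1 bandit → the upper station.  (the lower station: 0M 0B; the upper station: 4M 3B)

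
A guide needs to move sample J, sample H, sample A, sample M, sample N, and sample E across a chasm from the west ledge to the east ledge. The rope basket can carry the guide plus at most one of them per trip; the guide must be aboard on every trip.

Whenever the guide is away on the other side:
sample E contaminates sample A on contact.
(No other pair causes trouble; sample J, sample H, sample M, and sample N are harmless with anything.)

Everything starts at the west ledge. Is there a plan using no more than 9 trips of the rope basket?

No

Counting alone: the guide can take at most 1 across per trip to the east ledge, so moving all 6 needs at least 6 loaded trips out, with a return between consecutive ones — at least 11 crossings.
Since 9 < 11, 9 crossings cannot be enough. (The shortest complete plan in fact takes 11:)
1. Guide goes to the east ledge with sample A.  [the west ledge: sample E, sample H, sample J, sample M, sample N | the east ledge: sample A]
2. Guide goes back to the west ledge alone.  [the west ledge: sample E, sample H, sample J, sample M, sample N | the east ledge: sample A]
3. Guide goes to the east ledge with sample J.  [the west ledge: sample E, sample H, sample M, sample N | the east ledge: sample A, sample J]
4. Guide goes back to the west ledge alone.  [the west ledge: sample E, sample H, sample M, sample N | the east ledge: sample A, sample J]
5. Guide goes to the east ledge with sample H.  [the west ledge: sample E, sample M, sample N | the east ledge: sample A, sample H, sample J]
6. Guide goes back to the west ledge alone.  [the west ledge: sample E, sample M, sample N | the east ledge: sample A, sample H, sample J]
7. Guide goes to the east ledge with sample M.  [the west ledge: sample E, sample N | the east ledge: sample A, sample H, sample J, sample M]
8. Guide goes back to the west ledge alone.  [the west ledge: sample E, sample N | the east ledge: sample A, sample H, sample J, sample M]
9. Guide goes to the east ledge with sample N.  [the west ledge: sample E | the east ledge: sample A, sample H, sample J, sample M, sample N]
10. Guide goes back to the west ledge alone.  [the west ledge: sample E | the east ledge: sample A, sample H, sample J, sample M, sample N]
11. Guide goes to the east ledge with sample E.  [the west ledge: — | the east ledge: sample A, sample E, sample H, sample J, sample M, sample N]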